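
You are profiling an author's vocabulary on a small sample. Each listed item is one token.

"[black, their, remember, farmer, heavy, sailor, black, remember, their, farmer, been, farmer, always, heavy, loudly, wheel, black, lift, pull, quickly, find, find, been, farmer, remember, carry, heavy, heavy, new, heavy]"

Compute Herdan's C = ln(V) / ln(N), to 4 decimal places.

0.8152

N = 30, V = 16.
ln(V) = 2.772589, ln(N) = 3.401197
C = 2.772589 / 3.401197 = 0.8152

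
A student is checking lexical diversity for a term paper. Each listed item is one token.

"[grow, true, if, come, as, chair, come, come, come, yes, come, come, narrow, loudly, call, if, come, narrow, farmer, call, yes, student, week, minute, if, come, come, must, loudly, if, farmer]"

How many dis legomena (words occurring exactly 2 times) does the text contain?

5

Frequencies: come:9, if:4, yes:2, narrow:2, loudly:2, call:2, farmer:2, grow:1, true:1, as:1, chair:1, student:1, week:1, minute:1, must:1
Words with frequency 2: call, farmer, loudly, narrow, yes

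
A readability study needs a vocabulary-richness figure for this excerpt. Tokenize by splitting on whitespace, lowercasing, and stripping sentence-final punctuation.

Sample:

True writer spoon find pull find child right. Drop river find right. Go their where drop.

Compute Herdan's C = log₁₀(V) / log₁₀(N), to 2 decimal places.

N = 16, V = 12.
log₁₀(V) = 1.079181, log₁₀(N) = 1.204120
C = 1.079181 / 1.204120 = 0.90

0.90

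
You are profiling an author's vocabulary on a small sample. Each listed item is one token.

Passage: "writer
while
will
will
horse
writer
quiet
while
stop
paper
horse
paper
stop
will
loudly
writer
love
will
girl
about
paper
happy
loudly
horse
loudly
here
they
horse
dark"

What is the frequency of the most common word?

Frequencies: will:4, horse:4, writer:3, paper:3, loudly:3, while:2, stop:2, quiet:1, love:1, girl:1, about:1, happy:1, here:1, they:1, dark:1
Most common: 'will' with frequency 4.

4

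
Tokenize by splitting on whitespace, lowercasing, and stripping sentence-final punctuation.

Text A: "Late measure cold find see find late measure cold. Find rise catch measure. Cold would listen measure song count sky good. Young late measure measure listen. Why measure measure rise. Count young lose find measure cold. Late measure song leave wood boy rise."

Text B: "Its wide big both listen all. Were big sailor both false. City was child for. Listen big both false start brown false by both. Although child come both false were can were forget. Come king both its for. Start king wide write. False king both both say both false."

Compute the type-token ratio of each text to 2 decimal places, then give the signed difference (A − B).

TTR(A) = 19/43 = 0.44
TTR(B) = 23/49 = 0.47
Difference = 0.44 − 0.47 = -0.03

-0.03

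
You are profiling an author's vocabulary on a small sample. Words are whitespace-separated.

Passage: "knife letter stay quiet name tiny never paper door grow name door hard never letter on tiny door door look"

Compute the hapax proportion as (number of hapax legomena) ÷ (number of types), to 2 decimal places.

Frequencies: door:4, letter:2, name:2, tiny:2, never:2, knife:1, stay:1, quiet:1, paper:1, grow:1, hard:1, on:1, look:1
Hapax count = 8; type count = 13.
Ratio = 8 / 13 = 0.62

0.62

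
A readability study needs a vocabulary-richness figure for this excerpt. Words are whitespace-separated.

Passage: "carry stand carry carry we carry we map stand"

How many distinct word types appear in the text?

Distinct types: {carry, map, stand, we}
V = 4

4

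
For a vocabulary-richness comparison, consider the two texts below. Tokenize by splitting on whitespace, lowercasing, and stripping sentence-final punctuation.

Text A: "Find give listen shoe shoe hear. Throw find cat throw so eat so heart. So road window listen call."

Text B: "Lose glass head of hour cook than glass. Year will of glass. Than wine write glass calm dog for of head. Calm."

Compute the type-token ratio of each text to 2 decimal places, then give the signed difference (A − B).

0.04

TTR(A) = 13/19 = 0.68
TTR(B) = 14/22 = 0.64
Difference = 0.68 − 0.64 = 0.04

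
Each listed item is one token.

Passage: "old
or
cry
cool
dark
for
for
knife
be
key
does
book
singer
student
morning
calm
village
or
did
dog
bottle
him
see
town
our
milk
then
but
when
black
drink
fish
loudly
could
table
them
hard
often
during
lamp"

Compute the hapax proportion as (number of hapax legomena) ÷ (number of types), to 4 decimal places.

Frequencies: or:2, for:2, old:1, cry:1, cool:1, dark:1, knife:1, be:1, key:1, does:1, book:1, singer:1, student:1, morning:1, calm:1, village:1, did:1, dog:1, bottle:1, him:1, … (18 more, each freq 1)
Hapax count = 36; type count = 38.
Ratio = 36 / 38 = 0.9474

0.9474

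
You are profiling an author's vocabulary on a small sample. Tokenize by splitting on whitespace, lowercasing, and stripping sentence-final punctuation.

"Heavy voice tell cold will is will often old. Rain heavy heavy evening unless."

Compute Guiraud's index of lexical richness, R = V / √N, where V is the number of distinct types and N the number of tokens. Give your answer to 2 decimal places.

N = 14, V = 11.
√N = 3.741657
R = 11 / 3.741657 = 2.94

2.94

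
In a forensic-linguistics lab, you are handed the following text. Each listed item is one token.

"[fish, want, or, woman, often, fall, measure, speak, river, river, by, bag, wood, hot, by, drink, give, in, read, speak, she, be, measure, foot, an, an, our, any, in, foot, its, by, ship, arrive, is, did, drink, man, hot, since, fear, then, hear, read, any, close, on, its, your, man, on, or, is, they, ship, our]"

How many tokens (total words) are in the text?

56

Tokens: fish, want, or, woman, often, fall, measure, speak, river, river, by, bag, wood, hot, by, drink, give, in, read, speak, she, be, measure, foot, an, an, our, any, in, foot, its, by, ship, arrive, is, did, drink, man, hot, since, fear, then, hear, read, any, close, on, its, your, man, on, or, is, they, ship, our
N = 56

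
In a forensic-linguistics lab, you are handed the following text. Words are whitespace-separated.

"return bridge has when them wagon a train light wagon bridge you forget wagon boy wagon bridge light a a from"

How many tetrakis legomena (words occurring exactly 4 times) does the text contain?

Frequencies: wagon:4, bridge:3, a:3, light:2, return:1, has:1, when:1, them:1, train:1, you:1, forget:1, boy:1, from:1
Words with frequency 4: wagon

1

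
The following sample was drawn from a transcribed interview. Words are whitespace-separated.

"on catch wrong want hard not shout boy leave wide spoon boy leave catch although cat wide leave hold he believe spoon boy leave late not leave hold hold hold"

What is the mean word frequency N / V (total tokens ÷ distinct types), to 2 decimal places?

N = 30 tokens, V = 17 types.
Mean frequency = N / V = 30 / 17 = 1.76

1.76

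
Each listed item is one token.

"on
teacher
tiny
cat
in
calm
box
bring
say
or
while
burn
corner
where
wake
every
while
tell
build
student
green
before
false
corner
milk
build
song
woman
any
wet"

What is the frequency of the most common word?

2

Frequencies: while:2, corner:2, build:2, on:1, teacher:1, tiny:1, cat:1, in:1, calm:1, box:1, bring:1, say:1, or:1, burn:1, where:1, wake:1, every:1, tell:1, student:1, green:1, … (7 more, each freq 1)
Most common: 'while' with frequency 2.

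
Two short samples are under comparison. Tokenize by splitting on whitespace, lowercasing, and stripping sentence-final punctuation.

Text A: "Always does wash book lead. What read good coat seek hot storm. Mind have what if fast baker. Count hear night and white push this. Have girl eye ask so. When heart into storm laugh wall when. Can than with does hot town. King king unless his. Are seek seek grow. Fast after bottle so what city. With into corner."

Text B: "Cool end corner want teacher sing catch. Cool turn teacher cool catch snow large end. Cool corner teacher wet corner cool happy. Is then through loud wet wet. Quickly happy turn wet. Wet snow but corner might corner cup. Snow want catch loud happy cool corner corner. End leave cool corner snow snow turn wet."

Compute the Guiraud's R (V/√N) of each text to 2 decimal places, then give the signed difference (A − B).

3.11

A: V=46, N=60, R=5.94
B: V=21, N=55, R=2.83
Difference = 5.94 − 2.83 = 3.11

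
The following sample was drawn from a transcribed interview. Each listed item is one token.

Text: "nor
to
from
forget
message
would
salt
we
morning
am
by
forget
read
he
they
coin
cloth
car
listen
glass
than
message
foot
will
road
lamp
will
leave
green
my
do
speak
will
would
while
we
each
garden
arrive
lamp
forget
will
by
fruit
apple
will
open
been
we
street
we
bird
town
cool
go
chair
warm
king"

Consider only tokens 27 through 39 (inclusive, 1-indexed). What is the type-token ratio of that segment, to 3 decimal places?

0.923

Segment tokens 27–39: will, leave, green, my, do, speak, will, would, while, we, each, garden, arrive
Segment N = 13, segment V = 12.
TTR = 12 / 13 = 0.923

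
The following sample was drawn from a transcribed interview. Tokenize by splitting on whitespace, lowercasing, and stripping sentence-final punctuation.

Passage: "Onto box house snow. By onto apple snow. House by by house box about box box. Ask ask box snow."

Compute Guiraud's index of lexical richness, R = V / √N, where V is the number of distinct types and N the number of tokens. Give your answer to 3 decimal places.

1.789

N = 20, V = 8.
√N = 4.472136
R = 8 / 4.472136 = 1.789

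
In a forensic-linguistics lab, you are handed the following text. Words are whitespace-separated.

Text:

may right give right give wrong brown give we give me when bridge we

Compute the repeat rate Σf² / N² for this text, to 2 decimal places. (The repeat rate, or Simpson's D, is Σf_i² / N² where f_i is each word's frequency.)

Frequencies: give:4, right:2, we:2, may:1, wrong:1, brown:1, me:1, when:1, bridge:1
Σf² = 30; N² = 196
Repeat rate = 30 / 196 = 0.15

0.15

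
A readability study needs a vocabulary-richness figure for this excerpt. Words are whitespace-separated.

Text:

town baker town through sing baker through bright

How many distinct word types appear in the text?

Distinct types: {baker, bright, sing, through, town}
V = 5

5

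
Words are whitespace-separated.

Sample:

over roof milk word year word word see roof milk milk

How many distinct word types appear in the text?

Distinct types: {milk, over, roof, see, word, year}
V = 6

6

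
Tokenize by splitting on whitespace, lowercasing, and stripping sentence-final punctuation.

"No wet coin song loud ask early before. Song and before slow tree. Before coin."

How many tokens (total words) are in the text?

15

Tokens: no, wet, coin, song, loud, ask, early, before, song, and, before, slow, tree, before, coin
N = 15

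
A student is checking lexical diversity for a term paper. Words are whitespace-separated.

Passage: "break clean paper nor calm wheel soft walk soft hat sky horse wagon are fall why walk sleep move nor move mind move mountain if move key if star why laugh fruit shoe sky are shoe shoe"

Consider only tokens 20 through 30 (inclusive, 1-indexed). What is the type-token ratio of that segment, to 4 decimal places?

Segment tokens 20–30: nor, move, mind, move, mountain, if, move, key, if, star, why
Segment N = 11, segment V = 8.
TTR = 8 / 11 = 0.7273

0.7273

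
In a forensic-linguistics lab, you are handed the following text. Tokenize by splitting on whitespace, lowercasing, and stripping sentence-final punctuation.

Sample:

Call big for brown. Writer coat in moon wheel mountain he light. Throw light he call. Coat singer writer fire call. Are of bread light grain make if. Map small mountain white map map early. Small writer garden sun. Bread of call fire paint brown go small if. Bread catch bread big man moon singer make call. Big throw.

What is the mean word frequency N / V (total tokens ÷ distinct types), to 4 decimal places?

1.9032

N = 59 tokens, V = 31 types.
Mean frequency = N / V = 59 / 31 = 1.9032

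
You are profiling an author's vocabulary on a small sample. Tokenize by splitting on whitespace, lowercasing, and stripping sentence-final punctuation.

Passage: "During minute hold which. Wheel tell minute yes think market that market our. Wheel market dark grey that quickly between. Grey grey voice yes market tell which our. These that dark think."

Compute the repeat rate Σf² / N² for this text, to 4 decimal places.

0.0703

Frequencies: market:4, that:3, grey:3, minute:2, which:2, wheel:2, tell:2, yes:2, think:2, our:2, dark:2, during:1, hold:1, quickly:1, between:1, voice:1, these:1
Σf² = 72; N² = 1024
Repeat rate = 72 / 1024 = 0.0703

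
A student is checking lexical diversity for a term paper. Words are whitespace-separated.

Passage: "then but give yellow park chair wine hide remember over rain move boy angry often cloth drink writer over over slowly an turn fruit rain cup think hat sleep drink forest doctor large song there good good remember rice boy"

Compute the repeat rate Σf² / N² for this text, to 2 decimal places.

0.04

Frequencies: over:3, remember:2, rain:2, boy:2, drink:2, good:2, then:1, but:1, give:1, yellow:1, park:1, chair:1, wine:1, hide:1, move:1, angry:1, often:1, cloth:1, writer:1, slowly:1, … (13 more, each freq 1)
Σf² = 56; N² = 1600
Repeat rate = 56 / 1600 = 0.04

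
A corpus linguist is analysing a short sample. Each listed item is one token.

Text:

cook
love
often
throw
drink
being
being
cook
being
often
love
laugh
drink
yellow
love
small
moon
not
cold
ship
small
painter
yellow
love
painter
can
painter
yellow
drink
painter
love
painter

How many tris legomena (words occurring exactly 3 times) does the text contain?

3

Frequencies: love:5, painter:5, drink:3, being:3, yellow:3, cook:2, often:2, small:2, throw:1, laugh:1, moon:1, not:1, cold:1, ship:1, can:1
Words with frequency 3: being, drink, yellow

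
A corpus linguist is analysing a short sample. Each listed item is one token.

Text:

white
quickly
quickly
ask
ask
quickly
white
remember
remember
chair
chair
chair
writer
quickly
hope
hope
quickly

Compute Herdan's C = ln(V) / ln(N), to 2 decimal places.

N = 17, V = 7.
ln(V) = 1.945910, ln(N) = 2.833213
C = 1.945910 / 2.833213 = 0.69

0.69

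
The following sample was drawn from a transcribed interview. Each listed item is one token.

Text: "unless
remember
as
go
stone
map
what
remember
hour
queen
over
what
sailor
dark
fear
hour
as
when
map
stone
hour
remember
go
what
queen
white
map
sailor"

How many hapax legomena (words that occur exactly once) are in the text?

Frequencies: remember:3, map:3, what:3, hour:3, as:2, go:2, stone:2, queen:2, sailor:2, unless:1, over:1, dark:1, fear:1, when:1, white:1
Hapax (freq=1): dark, fear, over, unless, when, white

6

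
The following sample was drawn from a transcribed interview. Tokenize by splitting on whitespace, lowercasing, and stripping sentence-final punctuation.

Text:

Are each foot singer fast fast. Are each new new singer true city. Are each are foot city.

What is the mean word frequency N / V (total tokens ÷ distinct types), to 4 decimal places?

N = 18 tokens, V = 8 types.
Mean frequency = N / V = 18 / 8 = 2.2500

2.2500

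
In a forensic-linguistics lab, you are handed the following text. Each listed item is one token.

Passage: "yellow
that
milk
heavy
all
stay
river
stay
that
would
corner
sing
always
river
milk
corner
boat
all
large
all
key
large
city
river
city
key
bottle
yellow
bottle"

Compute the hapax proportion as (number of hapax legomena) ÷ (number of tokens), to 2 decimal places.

0.17

Frequencies: all:3, river:3, yellow:2, that:2, milk:2, stay:2, corner:2, large:2, key:2, city:2, bottle:2, heavy:1, would:1, sing:1, always:1, boat:1
Hapax count = 5; token count = 29.
Ratio = 5 / 29 = 0.17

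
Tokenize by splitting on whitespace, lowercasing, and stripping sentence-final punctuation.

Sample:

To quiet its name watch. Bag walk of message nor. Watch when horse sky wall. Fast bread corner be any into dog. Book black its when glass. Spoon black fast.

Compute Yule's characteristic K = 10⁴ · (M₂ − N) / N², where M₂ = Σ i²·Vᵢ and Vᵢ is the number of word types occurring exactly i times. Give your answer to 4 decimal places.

Frequencies: its:2, watch:2, when:2, fast:2, black:2, to:1, quiet:1, name:1, bag:1, walk:1, of:1, message:1, nor:1, horse:1, sky:1, wall:1, bread:1, corner:1, be:1, any:1, … (5 more, each freq 1)
N = 30. Frequency spectrum: V_1=20, V_2=5
M₂ = 1²·20 + 2²·5 = 40
K = 10000 × (40 − 30) / 30² = 111.1111

111.1111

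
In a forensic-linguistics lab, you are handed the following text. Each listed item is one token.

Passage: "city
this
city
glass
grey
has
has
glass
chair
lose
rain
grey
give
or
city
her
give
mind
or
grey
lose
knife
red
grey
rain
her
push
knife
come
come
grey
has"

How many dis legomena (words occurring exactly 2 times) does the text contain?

8

Frequencies: grey:5, city:3, has:3, glass:2, lose:2, rain:2, give:2, or:2, her:2, knife:2, come:2, this:1, chair:1, mind:1, red:1, push:1
Words with frequency 2: come, give, glass, her, knife, lose, or, rain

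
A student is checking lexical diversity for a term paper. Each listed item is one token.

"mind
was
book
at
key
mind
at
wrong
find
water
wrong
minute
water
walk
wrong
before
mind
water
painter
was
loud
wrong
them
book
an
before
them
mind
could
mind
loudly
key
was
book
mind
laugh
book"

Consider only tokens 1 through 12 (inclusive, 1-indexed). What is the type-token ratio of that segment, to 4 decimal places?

0.7500

Segment tokens 1–12: mind, was, book, at, key, mind, at, wrong, find, water, wrong, minute
Segment N = 12, segment V = 9.
TTR = 9 / 12 = 0.7500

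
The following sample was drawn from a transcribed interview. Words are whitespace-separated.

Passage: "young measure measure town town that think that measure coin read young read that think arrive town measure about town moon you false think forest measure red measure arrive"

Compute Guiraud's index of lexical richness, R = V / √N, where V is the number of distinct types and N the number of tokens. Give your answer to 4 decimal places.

N = 29, V = 14.
√N = 5.385165
R = 14 / 5.385165 = 2.5997

2.5997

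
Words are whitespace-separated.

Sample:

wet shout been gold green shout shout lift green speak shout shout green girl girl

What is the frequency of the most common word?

Frequencies: shout:5, green:3, girl:2, wet:1, been:1, gold:1, lift:1, speak:1
Most common: 'shout' with frequency 5.

5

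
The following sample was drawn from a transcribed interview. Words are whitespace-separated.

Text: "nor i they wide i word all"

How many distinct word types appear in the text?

Distinct types: {all, i, nor, they, wide, word}
V = 6

6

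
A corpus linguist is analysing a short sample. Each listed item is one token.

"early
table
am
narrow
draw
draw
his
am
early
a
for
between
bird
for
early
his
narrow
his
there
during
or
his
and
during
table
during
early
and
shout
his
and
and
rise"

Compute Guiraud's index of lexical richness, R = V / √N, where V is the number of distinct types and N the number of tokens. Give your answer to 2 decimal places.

2.79

N = 33, V = 16.
√N = 5.744563
R = 16 / 5.744563 = 2.79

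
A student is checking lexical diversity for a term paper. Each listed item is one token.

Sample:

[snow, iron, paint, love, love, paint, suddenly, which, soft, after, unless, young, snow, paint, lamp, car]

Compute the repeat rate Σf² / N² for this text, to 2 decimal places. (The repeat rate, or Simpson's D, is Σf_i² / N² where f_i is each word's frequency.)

Frequencies: paint:3, snow:2, love:2, iron:1, suddenly:1, which:1, soft:1, after:1, unless:1, young:1, lamp:1, car:1
Σf² = 26; N² = 256
Repeat rate = 26 / 256 = 0.10

0.10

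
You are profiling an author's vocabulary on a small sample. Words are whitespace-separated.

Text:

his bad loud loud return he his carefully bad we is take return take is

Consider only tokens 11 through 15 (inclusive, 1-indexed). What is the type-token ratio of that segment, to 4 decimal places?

0.6000

Segment tokens 11–15: is, take, return, take, is
Segment N = 5, segment V = 3.
TTR = 3 / 5 = 0.6000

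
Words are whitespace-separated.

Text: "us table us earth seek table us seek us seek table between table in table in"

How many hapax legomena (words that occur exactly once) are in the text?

2

Frequencies: table:5, us:4, seek:3, in:2, earth:1, between:1
Hapax (freq=1): between, earth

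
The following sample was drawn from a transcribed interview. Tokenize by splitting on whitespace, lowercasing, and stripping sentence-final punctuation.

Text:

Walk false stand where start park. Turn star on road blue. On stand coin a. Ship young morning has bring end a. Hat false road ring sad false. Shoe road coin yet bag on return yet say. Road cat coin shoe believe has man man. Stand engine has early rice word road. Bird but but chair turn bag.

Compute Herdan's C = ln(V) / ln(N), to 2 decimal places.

0.89

N = 58, V = 37.
ln(V) = 3.610918, ln(N) = 4.060443
C = 3.610918 / 4.060443 = 0.89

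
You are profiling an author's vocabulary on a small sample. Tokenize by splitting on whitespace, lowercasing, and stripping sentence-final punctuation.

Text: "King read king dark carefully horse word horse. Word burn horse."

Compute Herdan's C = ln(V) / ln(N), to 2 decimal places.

0.81

N = 11, V = 7.
ln(V) = 1.945910, ln(N) = 2.397895
C = 1.945910 / 2.397895 = 0.81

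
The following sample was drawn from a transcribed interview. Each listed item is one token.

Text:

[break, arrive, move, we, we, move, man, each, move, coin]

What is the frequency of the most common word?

Frequencies: move:3, we:2, break:1, arrive:1, man:1, each:1, coin:1
Most common: 'move' with frequency 3.

3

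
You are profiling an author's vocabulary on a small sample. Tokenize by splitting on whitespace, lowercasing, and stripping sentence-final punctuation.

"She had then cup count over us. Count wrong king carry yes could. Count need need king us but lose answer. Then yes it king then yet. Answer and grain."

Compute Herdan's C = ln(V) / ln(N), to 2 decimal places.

0.88

N = 30, V = 20.
ln(V) = 2.995732, ln(N) = 3.401197
C = 2.995732 / 3.401197 = 0.88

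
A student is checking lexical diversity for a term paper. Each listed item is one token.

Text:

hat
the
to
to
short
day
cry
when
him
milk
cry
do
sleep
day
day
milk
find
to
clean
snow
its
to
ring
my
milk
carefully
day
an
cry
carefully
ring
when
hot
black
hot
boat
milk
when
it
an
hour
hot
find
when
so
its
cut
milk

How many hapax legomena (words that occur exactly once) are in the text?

15

Frequencies: milk:5, to:4, day:4, when:4, cry:3, hot:3, find:2, its:2, ring:2, carefully:2, an:2, hat:1, the:1, short:1, him:1, do:1, sleep:1, clean:1, snow:1, my:1, … (6 more, each freq 1)
Hapax (freq=1): black, boat, clean, cut, do, hat, him, hour, it, my, short, sleep, snow, so, the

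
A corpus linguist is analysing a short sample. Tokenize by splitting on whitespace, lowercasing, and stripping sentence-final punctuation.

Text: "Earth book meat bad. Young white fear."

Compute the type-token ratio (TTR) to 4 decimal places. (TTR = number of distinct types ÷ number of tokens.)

N = 7 tokens, V = 7 types.
TTR = V / N = 7 / 7 = 1.0000

1.0000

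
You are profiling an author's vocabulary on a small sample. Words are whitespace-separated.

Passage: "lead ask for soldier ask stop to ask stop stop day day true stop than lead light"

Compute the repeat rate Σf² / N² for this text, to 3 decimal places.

Frequencies: stop:4, ask:3, lead:2, day:2, for:1, soldier:1, to:1, true:1, than:1, light:1
Σf² = 39; N² = 289
Repeat rate = 39 / 289 = 0.135

0.135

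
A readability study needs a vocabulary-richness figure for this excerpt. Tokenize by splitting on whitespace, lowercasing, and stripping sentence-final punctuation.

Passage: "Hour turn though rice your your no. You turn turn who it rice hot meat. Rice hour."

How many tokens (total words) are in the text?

Tokens: hour, turn, though, rice, your, your, no, you, turn, turn, who, it, rice, hot, meat, rice, hour
N = 17

17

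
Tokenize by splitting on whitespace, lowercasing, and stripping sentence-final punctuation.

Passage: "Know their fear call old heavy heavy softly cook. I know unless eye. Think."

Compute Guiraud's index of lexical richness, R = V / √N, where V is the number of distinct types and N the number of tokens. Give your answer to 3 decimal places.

3.207

N = 14, V = 12.
√N = 3.741657
R = 12 / 3.741657 = 3.207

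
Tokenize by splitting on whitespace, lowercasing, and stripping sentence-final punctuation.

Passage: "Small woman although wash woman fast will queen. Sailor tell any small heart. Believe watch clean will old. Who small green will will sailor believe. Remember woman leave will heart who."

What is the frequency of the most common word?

Frequencies: will:5, small:3, woman:3, sailor:2, heart:2, believe:2, who:2, although:1, wash:1, fast:1, queen:1, tell:1, any:1, watch:1, clean:1, old:1, green:1, remember:1, leave:1
Most common: 'will' with frequency 5.

5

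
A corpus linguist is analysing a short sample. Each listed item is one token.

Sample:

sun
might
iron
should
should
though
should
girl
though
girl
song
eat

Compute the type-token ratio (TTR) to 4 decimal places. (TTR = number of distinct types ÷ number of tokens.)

N = 12 tokens, V = 8 types.
TTR = V / N = 8 / 12 = 0.6667

0.6667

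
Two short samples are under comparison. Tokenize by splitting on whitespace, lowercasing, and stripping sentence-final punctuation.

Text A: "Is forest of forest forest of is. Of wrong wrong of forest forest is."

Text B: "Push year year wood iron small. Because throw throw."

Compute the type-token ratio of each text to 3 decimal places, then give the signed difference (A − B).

-0.492

TTR(A) = 4/14 = 0.286
TTR(B) = 7/9 = 0.778
Difference = 0.286 − 0.778 = -0.492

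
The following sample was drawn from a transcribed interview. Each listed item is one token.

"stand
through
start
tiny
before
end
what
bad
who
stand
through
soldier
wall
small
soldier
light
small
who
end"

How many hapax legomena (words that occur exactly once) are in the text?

Frequencies: stand:2, through:2, end:2, who:2, soldier:2, small:2, start:1, tiny:1, before:1, what:1, bad:1, wall:1, light:1
Hapax (freq=1): bad, before, light, start, tiny, wall, what

7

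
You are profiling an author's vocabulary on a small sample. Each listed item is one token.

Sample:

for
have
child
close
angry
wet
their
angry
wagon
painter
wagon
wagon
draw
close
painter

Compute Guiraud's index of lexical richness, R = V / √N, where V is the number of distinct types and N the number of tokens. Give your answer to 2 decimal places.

2.58

N = 15, V = 10.
√N = 3.872983
R = 10 / 3.872983 = 2.58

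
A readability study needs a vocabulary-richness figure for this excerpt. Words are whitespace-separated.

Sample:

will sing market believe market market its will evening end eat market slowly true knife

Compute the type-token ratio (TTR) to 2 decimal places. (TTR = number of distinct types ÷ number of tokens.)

0.73

N = 15 tokens, V = 11 types.
TTR = V / N = 11 / 15 = 0.73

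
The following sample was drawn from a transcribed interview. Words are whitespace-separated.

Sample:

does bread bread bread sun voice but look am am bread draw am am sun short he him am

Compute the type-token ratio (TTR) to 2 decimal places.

0.58

N = 19 tokens, V = 11 types.
TTR = V / N = 11 / 19 = 0.58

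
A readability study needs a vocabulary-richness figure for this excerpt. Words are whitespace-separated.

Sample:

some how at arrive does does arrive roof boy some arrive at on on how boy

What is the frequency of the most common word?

3

Frequencies: arrive:3, some:2, how:2, at:2, does:2, boy:2, on:2, roof:1
Most common: 'arrive' with frequency 3.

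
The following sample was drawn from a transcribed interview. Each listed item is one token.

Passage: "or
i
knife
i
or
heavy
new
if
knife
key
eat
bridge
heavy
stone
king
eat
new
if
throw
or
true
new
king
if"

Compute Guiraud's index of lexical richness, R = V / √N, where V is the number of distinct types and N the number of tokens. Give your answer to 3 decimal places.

2.654

N = 24, V = 13.
√N = 4.898979
R = 13 / 4.898979 = 2.654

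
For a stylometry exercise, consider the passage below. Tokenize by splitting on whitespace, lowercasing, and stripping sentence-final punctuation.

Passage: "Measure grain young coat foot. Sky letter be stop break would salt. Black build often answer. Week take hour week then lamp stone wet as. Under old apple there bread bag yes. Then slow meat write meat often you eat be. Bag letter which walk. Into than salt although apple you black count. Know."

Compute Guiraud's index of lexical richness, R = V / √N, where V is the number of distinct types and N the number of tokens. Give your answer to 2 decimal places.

5.85

N = 54, V = 43.
√N = 7.348469
R = 43 / 7.348469 = 5.85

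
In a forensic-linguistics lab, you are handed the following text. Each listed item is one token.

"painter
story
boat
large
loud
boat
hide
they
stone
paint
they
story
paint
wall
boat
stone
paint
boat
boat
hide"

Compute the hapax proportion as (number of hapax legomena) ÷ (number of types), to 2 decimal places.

Frequencies: boat:5, paint:3, story:2, hide:2, they:2, stone:2, painter:1, large:1, loud:1, wall:1
Hapax count = 4; type count = 10.
Ratio = 4 / 10 = 0.40

0.40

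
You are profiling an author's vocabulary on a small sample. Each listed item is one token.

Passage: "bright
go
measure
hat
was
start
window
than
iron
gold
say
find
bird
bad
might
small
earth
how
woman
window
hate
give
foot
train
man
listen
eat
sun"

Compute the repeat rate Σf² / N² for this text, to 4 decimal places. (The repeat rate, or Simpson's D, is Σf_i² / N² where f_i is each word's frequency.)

0.0383

Frequencies: window:2, bright:1, go:1, measure:1, hat:1, was:1, start:1, than:1, iron:1, gold:1, say:1, find:1, bird:1, bad:1, might:1, small:1, earth:1, how:1, woman:1, hate:1, … (7 more, each freq 1)
Σf² = 30; N² = 784
Repeat rate = 30 / 784 = 0.0383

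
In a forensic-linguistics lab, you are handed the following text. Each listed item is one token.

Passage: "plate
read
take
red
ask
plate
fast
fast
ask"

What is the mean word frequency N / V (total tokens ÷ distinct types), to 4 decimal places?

N = 9 tokens, V = 6 types.
Mean frequency = N / V = 9 / 6 = 1.5000

1.5000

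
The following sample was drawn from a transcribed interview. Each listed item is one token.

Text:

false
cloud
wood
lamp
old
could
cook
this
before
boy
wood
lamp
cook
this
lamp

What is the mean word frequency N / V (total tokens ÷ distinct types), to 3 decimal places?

N = 15 tokens, V = 10 types.
Mean frequency = N / V = 15 / 10 = 1.500

1.500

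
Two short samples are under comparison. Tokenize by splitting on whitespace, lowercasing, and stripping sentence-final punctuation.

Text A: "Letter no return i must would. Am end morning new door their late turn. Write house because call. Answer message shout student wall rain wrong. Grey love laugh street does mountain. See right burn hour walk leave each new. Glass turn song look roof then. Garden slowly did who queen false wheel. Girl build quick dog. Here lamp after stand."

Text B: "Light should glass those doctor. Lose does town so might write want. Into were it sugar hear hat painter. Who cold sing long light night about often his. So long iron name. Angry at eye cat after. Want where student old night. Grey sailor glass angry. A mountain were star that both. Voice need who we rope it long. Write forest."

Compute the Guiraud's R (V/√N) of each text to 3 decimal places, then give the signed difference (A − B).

1.214

A: V=58, N=60, R=7.488
B: V=49, N=61, R=6.274
Difference = 7.488 − 6.274 = 1.214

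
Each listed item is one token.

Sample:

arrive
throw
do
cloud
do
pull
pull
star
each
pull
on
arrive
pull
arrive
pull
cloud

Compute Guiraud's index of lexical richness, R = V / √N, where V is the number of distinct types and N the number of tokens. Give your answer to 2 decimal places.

N = 16, V = 8.
√N = 4.000000
R = 8 / 4.000000 = 2.00

2.00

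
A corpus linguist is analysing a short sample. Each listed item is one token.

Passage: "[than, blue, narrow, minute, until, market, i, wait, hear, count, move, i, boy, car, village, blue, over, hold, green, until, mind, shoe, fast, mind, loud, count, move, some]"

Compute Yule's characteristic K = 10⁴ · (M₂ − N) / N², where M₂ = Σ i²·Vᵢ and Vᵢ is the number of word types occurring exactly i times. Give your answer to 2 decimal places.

153.06

Frequencies: blue:2, until:2, i:2, count:2, move:2, mind:2, than:1, narrow:1, minute:1, market:1, wait:1, hear:1, boy:1, car:1, village:1, over:1, hold:1, green:1, shoe:1, fast:1, … (2 more, each freq 1)
N = 28. Frequency spectrum: V_1=16, V_2=6
M₂ = 1²·16 + 2²·6 = 40
K = 10000 × (40 − 28) / 28² = 153.06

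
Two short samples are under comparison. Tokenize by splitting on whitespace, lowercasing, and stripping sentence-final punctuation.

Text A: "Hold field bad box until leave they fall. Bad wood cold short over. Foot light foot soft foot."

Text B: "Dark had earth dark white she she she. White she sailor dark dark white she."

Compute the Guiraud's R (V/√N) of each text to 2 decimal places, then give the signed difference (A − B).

1.99

A: V=15, N=18, R=3.54
B: V=6, N=15, R=1.55
Difference = 3.54 − 1.55 = 1.99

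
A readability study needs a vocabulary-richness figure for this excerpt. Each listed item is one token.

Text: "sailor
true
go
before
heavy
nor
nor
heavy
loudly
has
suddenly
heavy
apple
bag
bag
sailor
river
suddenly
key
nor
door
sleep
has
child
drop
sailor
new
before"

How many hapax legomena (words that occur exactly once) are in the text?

11

Frequencies: sailor:3, heavy:3, nor:3, before:2, has:2, suddenly:2, bag:2, true:1, go:1, loudly:1, apple:1, river:1, key:1, door:1, sleep:1, child:1, drop:1, new:1
Hapax (freq=1): apple, child, door, drop, go, key, loudly, new, river, sleep, true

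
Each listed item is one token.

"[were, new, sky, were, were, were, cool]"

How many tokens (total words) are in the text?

Tokens: were, new, sky, were, were, were, cool
N = 7

7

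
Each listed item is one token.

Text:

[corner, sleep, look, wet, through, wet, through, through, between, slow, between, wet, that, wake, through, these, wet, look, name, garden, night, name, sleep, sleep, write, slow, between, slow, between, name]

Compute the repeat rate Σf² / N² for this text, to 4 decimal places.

Frequencies: wet:4, through:4, between:4, sleep:3, slow:3, name:3, look:2, corner:1, that:1, wake:1, these:1, garden:1, night:1, write:1
Σf² = 86; N² = 900
Repeat rate = 86 / 900 = 0.0956

0.0956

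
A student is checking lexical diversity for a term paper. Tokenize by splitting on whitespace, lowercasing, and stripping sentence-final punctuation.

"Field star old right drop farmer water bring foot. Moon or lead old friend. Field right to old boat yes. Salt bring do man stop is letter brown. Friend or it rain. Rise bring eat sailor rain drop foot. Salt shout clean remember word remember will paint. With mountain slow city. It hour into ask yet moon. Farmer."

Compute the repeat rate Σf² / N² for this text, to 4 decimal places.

0.0279

Frequencies: old:3, bring:3, field:2, right:2, drop:2, farmer:2, foot:2, moon:2, or:2, friend:2, salt:2, it:2, rain:2, remember:2, star:1, water:1, lead:1, to:1, boat:1, yes:1, … (22 more, each freq 1)
Σf² = 94; N² = 3364
Repeat rate = 94 / 3364 = 0.0279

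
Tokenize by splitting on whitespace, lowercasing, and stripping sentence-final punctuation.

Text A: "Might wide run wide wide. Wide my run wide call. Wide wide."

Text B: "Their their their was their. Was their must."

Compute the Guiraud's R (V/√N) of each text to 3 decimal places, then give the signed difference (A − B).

0.382

A: V=5, N=12, R=1.443
B: V=3, N=8, R=1.061
Difference = 1.443 − 1.061 = 0.382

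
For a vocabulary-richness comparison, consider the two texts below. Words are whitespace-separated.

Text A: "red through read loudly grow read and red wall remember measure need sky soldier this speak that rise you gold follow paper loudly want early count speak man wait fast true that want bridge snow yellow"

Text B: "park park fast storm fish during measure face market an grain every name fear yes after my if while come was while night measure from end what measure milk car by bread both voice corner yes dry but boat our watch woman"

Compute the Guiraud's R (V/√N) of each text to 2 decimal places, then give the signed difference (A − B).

A: V=30, N=36, R=5.00
B: V=37, N=42, R=5.71
Difference = 5.00 − 5.71 = -0.71

-0.71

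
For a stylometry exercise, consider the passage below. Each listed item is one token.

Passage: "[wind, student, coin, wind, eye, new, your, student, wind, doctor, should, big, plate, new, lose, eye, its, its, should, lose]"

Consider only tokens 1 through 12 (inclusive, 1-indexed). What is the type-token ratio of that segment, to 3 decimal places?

0.750

Segment tokens 1–12: wind, student, coin, wind, eye, new, your, student, wind, doctor, should, big
Segment N = 12, segment V = 9.
TTR = 9 / 12 = 0.750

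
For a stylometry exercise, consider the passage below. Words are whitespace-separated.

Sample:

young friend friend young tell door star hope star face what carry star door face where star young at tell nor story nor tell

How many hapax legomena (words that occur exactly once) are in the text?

6

Frequencies: star:4, young:3, tell:3, friend:2, door:2, face:2, nor:2, hope:1, what:1, carry:1, where:1, at:1, story:1
Hapax (freq=1): at, carry, hope, story, what, where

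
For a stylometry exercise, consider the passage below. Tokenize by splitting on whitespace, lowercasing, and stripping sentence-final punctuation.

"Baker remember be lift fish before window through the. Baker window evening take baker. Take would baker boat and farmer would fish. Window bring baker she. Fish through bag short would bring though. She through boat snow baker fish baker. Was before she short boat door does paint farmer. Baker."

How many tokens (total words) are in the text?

50

Tokens: baker, remember, be, lift, fish, before, window, through, the, baker, window, evening, take, baker, take, would, baker, boat, and, farmer, would, fish, window, bring, baker, she, fish, through, bag, short, would, bring, though, she, through, boat, snow, baker, fish, baker, was, before, she, short, boat, door, does, paint, farmer, baker
N = 50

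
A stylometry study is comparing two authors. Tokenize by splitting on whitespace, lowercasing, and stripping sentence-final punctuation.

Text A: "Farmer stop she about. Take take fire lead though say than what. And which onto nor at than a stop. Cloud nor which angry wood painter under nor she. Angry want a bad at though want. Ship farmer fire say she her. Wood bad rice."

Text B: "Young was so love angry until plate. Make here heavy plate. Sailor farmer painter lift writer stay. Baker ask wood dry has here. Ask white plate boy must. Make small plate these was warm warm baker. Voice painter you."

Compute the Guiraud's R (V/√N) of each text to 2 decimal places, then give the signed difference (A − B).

-0.62

A: V=27, N=45, R=4.02
B: V=29, N=39, R=4.64
Difference = 4.02 − 4.64 = -0.62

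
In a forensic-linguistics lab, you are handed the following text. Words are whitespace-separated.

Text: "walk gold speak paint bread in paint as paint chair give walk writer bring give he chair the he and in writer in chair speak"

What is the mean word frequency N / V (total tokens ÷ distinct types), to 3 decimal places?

N = 25 tokens, V = 14 types.
Mean frequency = N / V = 25 / 14 = 1.786

1.786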